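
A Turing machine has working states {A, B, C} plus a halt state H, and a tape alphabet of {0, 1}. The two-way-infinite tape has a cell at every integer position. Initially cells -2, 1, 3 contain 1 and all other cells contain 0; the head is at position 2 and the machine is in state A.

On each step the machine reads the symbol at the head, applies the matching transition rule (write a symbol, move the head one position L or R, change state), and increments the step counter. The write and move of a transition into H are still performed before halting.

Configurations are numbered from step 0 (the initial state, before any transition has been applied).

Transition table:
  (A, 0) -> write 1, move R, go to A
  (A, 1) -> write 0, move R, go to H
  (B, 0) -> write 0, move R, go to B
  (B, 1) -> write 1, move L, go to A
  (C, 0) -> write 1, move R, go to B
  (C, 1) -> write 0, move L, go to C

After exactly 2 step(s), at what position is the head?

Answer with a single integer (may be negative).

Step 1: in state A at pos 2, read 0 -> (A,0)->write 1,move R,goto A. Now: state=A, head=3, tape[-3..4]=01001110 (head:       ^)
Step 2: in state A at pos 3, read 1 -> (A,1)->write 0,move R,goto H. Now: state=H, head=4, tape[-3..5]=010011000 (head:        ^)

Answer: 4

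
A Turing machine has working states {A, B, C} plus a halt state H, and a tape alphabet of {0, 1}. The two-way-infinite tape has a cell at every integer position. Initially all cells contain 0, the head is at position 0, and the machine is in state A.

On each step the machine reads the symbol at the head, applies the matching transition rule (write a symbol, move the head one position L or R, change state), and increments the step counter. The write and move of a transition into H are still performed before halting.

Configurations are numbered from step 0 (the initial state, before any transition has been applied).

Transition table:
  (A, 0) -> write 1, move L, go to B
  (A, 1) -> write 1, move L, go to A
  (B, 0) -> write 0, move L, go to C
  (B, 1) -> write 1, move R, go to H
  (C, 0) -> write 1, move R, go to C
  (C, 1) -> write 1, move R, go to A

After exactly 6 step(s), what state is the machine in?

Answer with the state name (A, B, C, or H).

Answer: B

Derivation:
Step 1: in state A at pos 0, read 0 -> (A,0)->write 1,move L,goto B. Now: state=B, head=-1, tape[-2..1]=0010 (head:  ^)
Step 2: in state B at pos -1, read 0 -> (B,0)->write 0,move L,goto C. Now: state=C, head=-2, tape[-3..1]=00010 (head:  ^)
Step 3: in state C at pos -2, read 0 -> (C,0)->write 1,move R,goto C. Now: state=C, head=-1, tape[-3..1]=01010 (head:   ^)
Step 4: in state C at pos -1, read 0 -> (C,0)->write 1,move R,goto C. Now: state=C, head=0, tape[-3..1]=01110 (head:    ^)
Step 5: in state C at pos 0, read 1 -> (C,1)->write 1,move R,goto A. Now: state=A, head=1, tape[-3..2]=011100 (head:     ^)
Step 6: in state A at pos 1, read 0 -> (A,0)->write 1,move L,goto B. Now: state=B, head=0, tape[-3..2]=011110 (head:    ^)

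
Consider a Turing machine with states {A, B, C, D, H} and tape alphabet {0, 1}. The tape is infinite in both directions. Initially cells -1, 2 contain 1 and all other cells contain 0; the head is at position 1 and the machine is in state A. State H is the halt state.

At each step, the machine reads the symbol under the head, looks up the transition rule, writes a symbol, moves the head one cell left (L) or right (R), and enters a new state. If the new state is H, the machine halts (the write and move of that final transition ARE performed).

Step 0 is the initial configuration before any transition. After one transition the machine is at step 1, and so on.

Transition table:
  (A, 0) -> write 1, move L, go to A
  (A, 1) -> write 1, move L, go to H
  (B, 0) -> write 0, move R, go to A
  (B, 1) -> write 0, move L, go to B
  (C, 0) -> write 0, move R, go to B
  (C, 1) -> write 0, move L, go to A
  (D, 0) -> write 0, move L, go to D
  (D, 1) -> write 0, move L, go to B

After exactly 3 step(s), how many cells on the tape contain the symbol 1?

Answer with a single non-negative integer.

Answer: 4

Derivation:
Step 1: in state A at pos 1, read 0 -> (A,0)->write 1,move L,goto A. Now: state=A, head=0, tape[-2..3]=010110 (head:   ^)
Step 2: in state A at pos 0, read 0 -> (A,0)->write 1,move L,goto A. Now: state=A, head=-1, tape[-2..3]=011110 (head:  ^)
Step 3: in state A at pos -1, read 1 -> (A,1)->write 1,move L,goto H. Now: state=H, head=-2, tape[-3..3]=0011110 (head:  ^)
Cells containing 1 after step 3: {-1, 0, 1, 2} -> 4 cell(s)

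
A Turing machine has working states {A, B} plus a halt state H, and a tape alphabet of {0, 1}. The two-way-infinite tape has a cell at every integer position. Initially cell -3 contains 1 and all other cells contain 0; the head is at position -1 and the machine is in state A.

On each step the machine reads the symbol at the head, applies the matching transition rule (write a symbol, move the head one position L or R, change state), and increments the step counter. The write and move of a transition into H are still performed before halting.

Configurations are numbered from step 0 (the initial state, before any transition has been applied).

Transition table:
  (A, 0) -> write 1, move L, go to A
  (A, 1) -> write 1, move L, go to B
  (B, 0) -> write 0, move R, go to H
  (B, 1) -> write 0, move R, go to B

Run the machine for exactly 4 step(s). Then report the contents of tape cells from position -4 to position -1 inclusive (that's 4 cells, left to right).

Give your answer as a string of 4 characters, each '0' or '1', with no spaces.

Answer: 0111

Derivation:
Step 1: in state A at pos -1, read 0 -> (A,0)->write 1,move L,goto A. Now: state=A, head=-2, tape[-4..0]=01010 (head:   ^)
Step 2: in state A at pos -2, read 0 -> (A,0)->write 1,move L,goto A. Now: state=A, head=-3, tape[-4..0]=01110 (head:  ^)
Step 3: in state A at pos -3, read 1 -> (A,1)->write 1,move L,goto B. Now: state=B, head=-4, tape[-5..0]=001110 (head:  ^)
Step 4: in state B at pos -4, read 0 -> (B,0)->write 0,move R,goto H. Now: state=H, head=-3, tape[-5..0]=001110 (head:   ^)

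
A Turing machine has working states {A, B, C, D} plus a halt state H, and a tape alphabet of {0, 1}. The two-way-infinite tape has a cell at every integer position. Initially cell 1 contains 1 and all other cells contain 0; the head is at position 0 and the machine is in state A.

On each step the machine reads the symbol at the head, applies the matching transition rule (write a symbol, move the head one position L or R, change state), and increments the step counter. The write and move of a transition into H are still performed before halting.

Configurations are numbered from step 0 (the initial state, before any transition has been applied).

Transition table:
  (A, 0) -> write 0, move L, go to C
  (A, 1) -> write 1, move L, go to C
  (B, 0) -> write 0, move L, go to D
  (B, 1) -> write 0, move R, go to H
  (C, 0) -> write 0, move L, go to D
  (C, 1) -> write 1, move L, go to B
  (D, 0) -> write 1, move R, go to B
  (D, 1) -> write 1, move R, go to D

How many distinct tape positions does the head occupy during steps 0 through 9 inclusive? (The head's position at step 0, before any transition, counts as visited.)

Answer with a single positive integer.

Answer: 4

Derivation:
Step 1: in state A at pos 0, read 0 -> (A,0)->write 0,move L,goto C. Now: state=C, head=-1, tape[-2..2]=00010 (head:  ^)
Step 2: in state C at pos -1, read 0 -> (C,0)->write 0,move L,goto D. Now: state=D, head=-2, tape[-3..2]=000010 (head:  ^)
Step 3: in state D at pos -2, read 0 -> (D,0)->write 1,move R,goto B. Now: state=B, head=-1, tape[-3..2]=010010 (head:   ^)
Step 4: in state B at pos -1, read 0 -> (B,0)->write 0,move L,goto D. Now: state=D, head=-2, tape[-3..2]=010010 (head:  ^)
Step 5: in state D at pos -2, read 1 -> (D,1)->write 1,move R,goto D. Now: state=D, head=-1, tape[-3..2]=010010 (head:   ^)
Step 6: in state D at pos -1, read 0 -> (D,0)->write 1,move R,goto B. Now: state=B, head=0, tape[-3..2]=011010 (head:    ^)
Step 7: in state B at pos 0, read 0 -> (B,0)->write 0,move L,goto D. Now: state=D, head=-1, tape[-3..2]=011010 (head:   ^)
Step 8: in state D at pos -1, read 1 -> (D,1)->write 1,move R,goto D. Now: state=D, head=0, tape[-3..2]=011010 (head:    ^)
Step 9: in state D at pos 0, read 0 -> (D,0)->write 1,move R,goto B. Now: state=B, head=1, tape[-3..2]=011110 (head:     ^)
Head positions at steps 0..9: starting at 0, distinct positions visited = {-2, -1, 0, 1} -> 4 position(s)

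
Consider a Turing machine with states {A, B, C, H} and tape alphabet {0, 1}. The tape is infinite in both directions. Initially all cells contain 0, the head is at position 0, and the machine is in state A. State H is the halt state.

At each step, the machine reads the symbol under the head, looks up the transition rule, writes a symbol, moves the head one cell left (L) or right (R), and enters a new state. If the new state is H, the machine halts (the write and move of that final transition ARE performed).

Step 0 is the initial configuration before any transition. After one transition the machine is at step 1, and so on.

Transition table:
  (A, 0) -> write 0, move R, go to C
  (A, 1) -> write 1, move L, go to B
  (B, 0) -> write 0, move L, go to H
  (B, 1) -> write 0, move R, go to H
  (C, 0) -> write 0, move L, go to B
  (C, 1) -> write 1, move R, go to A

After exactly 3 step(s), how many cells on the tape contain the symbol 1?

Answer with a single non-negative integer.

Step 1: in state A at pos 0, read 0 -> (A,0)->write 0,move R,goto C. Now: state=C, head=1, tape[-1..2]=0000 (head:   ^)
Step 2: in state C at pos 1, read 0 -> (C,0)->write 0,move L,goto B. Now: state=B, head=0, tape[-1..2]=0000 (head:  ^)
Step 3: in state B at pos 0, read 0 -> (B,0)->write 0,move L,goto H. Now: state=H, head=-1, tape[-2..2]=00000 (head:  ^)
No cell contains 1 after step 3 -> 0 cell(s)

Answer: 0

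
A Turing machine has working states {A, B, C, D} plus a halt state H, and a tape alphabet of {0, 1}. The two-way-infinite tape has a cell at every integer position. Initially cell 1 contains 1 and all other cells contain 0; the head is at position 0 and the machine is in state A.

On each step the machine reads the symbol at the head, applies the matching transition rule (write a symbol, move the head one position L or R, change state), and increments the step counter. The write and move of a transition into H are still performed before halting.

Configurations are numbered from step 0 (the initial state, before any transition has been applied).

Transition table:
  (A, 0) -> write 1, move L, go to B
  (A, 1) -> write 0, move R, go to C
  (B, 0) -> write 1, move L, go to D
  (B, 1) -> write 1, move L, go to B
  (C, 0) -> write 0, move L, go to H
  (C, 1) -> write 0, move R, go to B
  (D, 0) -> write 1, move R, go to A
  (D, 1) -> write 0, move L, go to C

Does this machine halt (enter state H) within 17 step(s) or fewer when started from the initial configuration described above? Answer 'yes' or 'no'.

Answer: yes

Derivation:
Step 1: in state A at pos 0, read 0 -> (A,0)->write 1,move L,goto B. Now: state=B, head=-1, tape[-2..2]=00110 (head:  ^)
Step 2: in state B at pos -1, read 0 -> (B,0)->write 1,move L,goto D. Now: state=D, head=-2, tape[-3..2]=001110 (head:  ^)
Step 3: in state D at pos -2, read 0 -> (D,0)->write 1,move R,goto A. Now: state=A, head=-1, tape[-3..2]=011110 (head:   ^)
Step 4: in state A at pos -1, read 1 -> (A,1)->write 0,move R,goto C. Now: state=C, head=0, tape[-3..2]=010110 (head:    ^)
Step 5: in state C at pos 0, read 1 -> (C,1)->write 0,move R,goto B. Now: state=B, head=1, tape[-3..2]=010010 (head:     ^)
Step 6: in state B at pos 1, read 1 -> (B,1)->write 1,move L,goto B. Now: state=B, head=0, tape[-3..2]=010010 (head:    ^)
Step 7: in state B at pos 0, read 0 -> (B,0)->write 1,move L,goto D. Now: state=D, head=-1, tape[-3..2]=010110 (head:   ^)
Step 8: in state D at pos -1, read 0 -> (D,0)->write 1,move R,goto A. Now: state=A, head=0, tape[-3..2]=011110 (head:    ^)
Step 9: in state A at pos 0, read 1 -> (A,1)->write 0,move R,goto C. Now: state=C, head=1, tape[-3..2]=011010 (head:     ^)
Step 10: in state C at pos 1, read 1 -> (C,1)->write 0,move R,goto B. Now: state=B, head=2, tape[-3..3]=0110000 (head:      ^)
Step 11: in state B at pos 2, read 0 -> (B,0)->write 1,move L,goto D. Now: state=D, head=1, tape[-3..3]=0110010 (head:     ^)
Step 12: in state D at pos 1, read 0 -> (D,0)->write 1,move R,goto A. Now: state=A, head=2, tape[-3..3]=0110110 (head:      ^)
Step 13: in state A at pos 2, read 1 -> (A,1)->write 0,move R,goto C. Now: state=C, head=3, tape[-3..4]=01101000 (head:       ^)
Step 14: in state C at pos 3, read 0 -> (C,0)->write 0,move L,goto H. Now: state=H, head=2, tape[-3..4]=01101000 (head:      ^)
State H reached at step 14; 14 <= 17 -> yes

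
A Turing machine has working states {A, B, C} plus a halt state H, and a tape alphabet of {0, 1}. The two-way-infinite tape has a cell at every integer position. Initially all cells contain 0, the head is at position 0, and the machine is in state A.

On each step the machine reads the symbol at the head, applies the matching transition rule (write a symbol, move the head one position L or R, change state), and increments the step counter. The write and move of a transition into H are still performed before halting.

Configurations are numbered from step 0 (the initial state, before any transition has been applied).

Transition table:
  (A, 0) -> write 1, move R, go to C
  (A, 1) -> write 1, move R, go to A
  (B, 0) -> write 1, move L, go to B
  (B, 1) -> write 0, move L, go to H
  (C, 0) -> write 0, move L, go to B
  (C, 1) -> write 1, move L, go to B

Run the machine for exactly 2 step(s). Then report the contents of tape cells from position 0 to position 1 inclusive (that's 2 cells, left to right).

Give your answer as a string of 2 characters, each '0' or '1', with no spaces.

Step 1: in state A at pos 0, read 0 -> (A,0)->write 1,move R,goto C. Now: state=C, head=1, tape[-1..2]=0100 (head:   ^)
Step 2: in state C at pos 1, read 0 -> (C,0)->write 0,move L,goto B. Now: state=B, head=0, tape[-1..2]=0100 (head:  ^)

Answer: 10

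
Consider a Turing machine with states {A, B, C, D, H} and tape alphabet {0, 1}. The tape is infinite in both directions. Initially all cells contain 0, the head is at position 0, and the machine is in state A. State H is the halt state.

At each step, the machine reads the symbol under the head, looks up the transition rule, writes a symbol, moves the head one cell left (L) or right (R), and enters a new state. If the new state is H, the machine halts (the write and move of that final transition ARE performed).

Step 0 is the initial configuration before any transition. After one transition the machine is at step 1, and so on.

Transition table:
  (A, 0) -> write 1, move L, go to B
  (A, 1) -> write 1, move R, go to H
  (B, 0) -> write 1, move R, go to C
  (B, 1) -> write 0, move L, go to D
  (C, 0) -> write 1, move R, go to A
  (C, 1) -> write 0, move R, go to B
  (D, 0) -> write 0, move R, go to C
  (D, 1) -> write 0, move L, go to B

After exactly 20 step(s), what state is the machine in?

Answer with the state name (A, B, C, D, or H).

Step 1: in state A at pos 0, read 0 -> (A,0)->write 1,move L,goto B. Now: state=B, head=-1, tape[-2..1]=0010 (head:  ^)
Step 2: in state B at pos -1, read 0 -> (B,0)->write 1,move R,goto C. Now: state=C, head=0, tape[-2..1]=0110 (head:   ^)
Step 3: in state C at pos 0, read 1 -> (C,1)->write 0,move R,goto B. Now: state=B, head=1, tape[-2..2]=01000 (head:    ^)
Step 4: in state B at pos 1, read 0 -> (B,0)->write 1,move R,goto C. Now: state=C, head=2, tape[-2..3]=010100 (head:     ^)
Step 5: in state C at pos 2, read 0 -> (C,0)->write 1,move R,goto A. Now: state=A, head=3, tape[-2..4]=0101100 (head:      ^)
Step 6: in state A at pos 3, read 0 -> (A,0)->write 1,move L,goto B. Now: state=B, head=2, tape[-2..4]=0101110 (head:     ^)
Step 7: in state B at pos 2, read 1 -> (B,1)->write 0,move L,goto D. Now: state=D, head=1, tape[-2..4]=0101010 (head:    ^)
Step 8: in state D at pos 1, read 1 -> (D,1)->write 0,move L,goto B. Now: state=B, head=0, tape[-2..4]=0100010 (head:   ^)
Step 9: in state B at pos 0, read 0 -> (B,0)->write 1,move R,goto C. Now: state=C, head=1, tape[-2..4]=0110010 (head:    ^)
Step 10: in state C at pos 1, read 0 -> (C,0)->write 1,move R,goto A. Now: state=A, head=2, tape[-2..4]=0111010 (head:     ^)
Step 11: in state A at pos 2, read 0 -> (A,0)->write 1,move L,goto B. Now: state=B, head=1, tape[-2..4]=0111110 (head:    ^)
Step 12: in state B at pos 1, read 1 -> (B,1)->write 0,move L,goto D. Now: state=D, head=0, tape[-2..4]=0110110 (head:   ^)
Step 13: in state D at pos 0, read 1 -> (D,1)->write 0,move L,goto B. Now: state=B, head=-1, tape[-2..4]=0100110 (head:  ^)
Step 14: in state B at pos -1, read 1 -> (B,1)->write 0,move L,goto D. Now: state=D, head=-2, tape[-3..4]=00000110 (head:  ^)
Step 15: in state D at pos -2, read 0 -> (D,0)->write 0,move R,goto C. Now: state=C, head=-1, tape[-3..4]=00000110 (head:   ^)
Step 16: in state C at pos -1, read 0 -> (C,0)->write 1,move R,goto A. Now: state=A, head=0, tape[-3..4]=00100110 (head:    ^)
Step 17: in state A at pos 0, read 0 -> (A,0)->write 1,move L,goto B. Now: state=B, head=-1, tape[-3..4]=00110110 (head:   ^)
Step 18: in state B at pos -1, read 1 -> (B,1)->write 0,move L,goto D. Now: state=D, head=-2, tape[-3..4]=00010110 (head:  ^)
Step 19: in state D at pos -2, read 0 -> (D,0)->write 0,move R,goto C. Now: state=C, head=-1, tape[-3..4]=00010110 (head:   ^)
Step 20: in state C at pos -1, read 0 -> (C,0)->write 1,move R,goto A. Now: state=A, head=0, tape[-3..4]=00110110 (head:    ^)

Answer: A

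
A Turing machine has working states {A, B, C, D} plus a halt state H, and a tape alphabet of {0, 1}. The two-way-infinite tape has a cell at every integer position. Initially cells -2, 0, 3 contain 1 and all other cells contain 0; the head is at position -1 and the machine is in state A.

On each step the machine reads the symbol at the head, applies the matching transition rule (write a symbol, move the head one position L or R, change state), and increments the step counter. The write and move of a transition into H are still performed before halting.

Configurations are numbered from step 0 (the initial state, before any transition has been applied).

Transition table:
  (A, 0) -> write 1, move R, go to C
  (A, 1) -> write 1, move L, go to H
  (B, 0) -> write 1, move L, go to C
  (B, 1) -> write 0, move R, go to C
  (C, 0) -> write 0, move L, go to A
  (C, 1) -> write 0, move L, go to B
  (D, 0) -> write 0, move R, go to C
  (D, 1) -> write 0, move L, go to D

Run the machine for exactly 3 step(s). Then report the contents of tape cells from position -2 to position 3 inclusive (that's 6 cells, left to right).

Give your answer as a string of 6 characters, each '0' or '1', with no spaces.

Step 1: in state A at pos -1, read 0 -> (A,0)->write 1,move R,goto C. Now: state=C, head=0, tape[-3..4]=01110010 (head:    ^)
Step 2: in state C at pos 0, read 1 -> (C,1)->write 0,move L,goto B. Now: state=B, head=-1, tape[-3..4]=01100010 (head:   ^)
Step 3: in state B at pos -1, read 1 -> (B,1)->write 0,move R,goto C. Now: state=C, head=0, tape[-3..4]=01000010 (head:    ^)

Answer: 100001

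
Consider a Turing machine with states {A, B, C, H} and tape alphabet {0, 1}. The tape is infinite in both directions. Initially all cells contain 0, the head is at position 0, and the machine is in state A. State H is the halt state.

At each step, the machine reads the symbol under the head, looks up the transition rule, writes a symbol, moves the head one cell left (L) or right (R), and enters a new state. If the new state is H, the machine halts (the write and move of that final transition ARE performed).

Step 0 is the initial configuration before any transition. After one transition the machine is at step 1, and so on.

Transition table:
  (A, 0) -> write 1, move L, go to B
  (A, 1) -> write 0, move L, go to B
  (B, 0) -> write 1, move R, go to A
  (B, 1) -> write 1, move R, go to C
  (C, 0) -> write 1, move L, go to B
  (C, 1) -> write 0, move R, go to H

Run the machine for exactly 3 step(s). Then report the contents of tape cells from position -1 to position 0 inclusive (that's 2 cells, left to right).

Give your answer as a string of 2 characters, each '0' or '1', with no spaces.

Step 1: in state A at pos 0, read 0 -> (A,0)->write 1,move L,goto B. Now: state=B, head=-1, tape[-2..1]=0010 (head:  ^)
Step 2: in state B at pos -1, read 0 -> (B,0)->write 1,move R,goto A. Now: state=A, head=0, tape[-2..1]=0110 (head:   ^)
Step 3: in state A at pos 0, read 1 -> (A,1)->write 0,move L,goto B. Now: state=B, head=-1, tape[-2..1]=0100 (head:  ^)

Answer: 10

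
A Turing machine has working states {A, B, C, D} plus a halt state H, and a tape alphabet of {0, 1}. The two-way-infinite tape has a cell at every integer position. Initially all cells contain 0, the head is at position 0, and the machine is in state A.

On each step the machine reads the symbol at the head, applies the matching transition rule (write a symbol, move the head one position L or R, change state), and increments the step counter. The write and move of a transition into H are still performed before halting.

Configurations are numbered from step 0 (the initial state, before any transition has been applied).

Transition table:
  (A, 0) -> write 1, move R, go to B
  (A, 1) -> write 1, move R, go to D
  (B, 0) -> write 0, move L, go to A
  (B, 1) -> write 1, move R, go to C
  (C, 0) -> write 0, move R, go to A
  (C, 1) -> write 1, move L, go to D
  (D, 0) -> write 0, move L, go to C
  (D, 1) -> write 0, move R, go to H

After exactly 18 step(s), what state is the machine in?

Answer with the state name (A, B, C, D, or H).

Step 1: in state A at pos 0, read 0 -> (A,0)->write 1,move R,goto B. Now: state=B, head=1, tape[-1..2]=0100 (head:   ^)
Step 2: in state B at pos 1, read 0 -> (B,0)->write 0,move L,goto A. Now: state=A, head=0, tape[-1..2]=0100 (head:  ^)
Step 3: in state A at pos 0, read 1 -> (A,1)->write 1,move R,goto D. Now: state=D, head=1, tape[-1..2]=0100 (head:   ^)
Step 4: in state D at pos 1, read 0 -> (D,0)->write 0,move L,goto C. Now: state=C, head=0, tape[-1..2]=0100 (head:  ^)
Step 5: in state C at pos 0, read 1 -> (C,1)->write 1,move L,goto D. Now: state=D, head=-1, tape[-2..2]=00100 (head:  ^)
Step 6: in state D at pos -1, read 0 -> (D,0)->write 0,move L,goto C. Now: state=C, head=-2, tape[-3..2]=000100 (head:  ^)
Step 7: in state C at pos -2, read 0 -> (C,0)->write 0,move R,goto A. Now: state=A, head=-1, tape[-3..2]=000100 (head:   ^)
Step 8: in state A at pos -1, read 0 -> (A,0)->write 1,move R,goto B. Now: state=B, head=0, tape[-3..2]=001100 (head:    ^)
Step 9: in state B at pos 0, read 1 -> (B,1)->write 1,move R,goto C. Now: state=C, head=1, tape[-3..2]=001100 (head:     ^)
Step 10: in state C at pos 1, read 0 -> (C,0)->write 0,move R,goto A. Now: state=A, head=2, tape[-3..3]=0011000 (head:      ^)
Step 11: in state A at pos 2, read 0 -> (A,0)->write 1,move R,goto B. Now: state=B, head=3, tape[-3..4]=00110100 (head:       ^)
Step 12: in state B at pos 3, read 0 -> (B,0)->write 0,move L,goto A. Now: state=A, head=2, tape[-3..4]=00110100 (head:      ^)
Step 13: in state A at pos 2, read 1 -> (A,1)->write 1,move R,goto D. Now: state=D, head=3, tape[-3..4]=00110100 (head:       ^)
Step 14: in state D at pos 3, read 0 -> (D,0)->write 0,move L,goto C. Now: state=C, head=2, tape[-3..4]=00110100 (head:      ^)
Step 15: in state C at pos 2, read 1 -> (C,1)->write 1,move L,goto D. Now: state=D, head=1, tape[-3..4]=00110100 (head:     ^)
Step 16: in state D at pos 1, read 0 -> (D,0)->write 0,move L,goto C. Now: state=C, head=0, tape[-3..4]=00110100 (head:    ^)
Step 17: in state C at pos 0, read 1 -> (C,1)->write 1,move L,goto D. Now: state=D, head=-1, tape[-3..4]=00110100 (head:   ^)
Step 18: in state D at pos -1, read 1 -> (D,1)->write 0,move R,goto H. Now: state=H, head=0, tape[-3..4]=00010100 (head:    ^)

Answer: H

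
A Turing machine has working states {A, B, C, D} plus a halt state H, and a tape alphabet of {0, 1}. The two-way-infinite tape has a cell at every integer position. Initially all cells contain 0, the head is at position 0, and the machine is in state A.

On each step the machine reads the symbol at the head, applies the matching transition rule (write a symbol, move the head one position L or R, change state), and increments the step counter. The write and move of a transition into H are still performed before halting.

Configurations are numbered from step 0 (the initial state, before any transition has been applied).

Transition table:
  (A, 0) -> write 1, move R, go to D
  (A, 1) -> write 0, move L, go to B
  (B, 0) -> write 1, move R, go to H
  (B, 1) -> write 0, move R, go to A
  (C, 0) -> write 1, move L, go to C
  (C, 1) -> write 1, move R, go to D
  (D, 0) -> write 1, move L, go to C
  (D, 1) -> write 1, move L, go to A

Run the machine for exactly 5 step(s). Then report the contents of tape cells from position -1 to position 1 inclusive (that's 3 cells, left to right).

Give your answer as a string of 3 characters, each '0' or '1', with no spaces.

Answer: 001

Derivation:
Step 1: in state A at pos 0, read 0 -> (A,0)->write 1,move R,goto D. Now: state=D, head=1, tape[-1..2]=0100 (head:   ^)
Step 2: in state D at pos 1, read 0 -> (D,0)->write 1,move L,goto C. Now: state=C, head=0, tape[-1..2]=0110 (head:  ^)
Step 3: in state C at pos 0, read 1 -> (C,1)->write 1,move R,goto D. Now: state=D, head=1, tape[-1..2]=0110 (head:   ^)
Step 4: in state D at pos 1, read 1 -> (D,1)->write 1,move L,goto A. Now: state=A, head=0, tape[-1..2]=0110 (head:  ^)
Step 5: in state A at pos 0, read 1 -> (A,1)->write 0,move L,goto B. Now: state=B, head=-1, tape[-2..2]=00010 (head:  ^)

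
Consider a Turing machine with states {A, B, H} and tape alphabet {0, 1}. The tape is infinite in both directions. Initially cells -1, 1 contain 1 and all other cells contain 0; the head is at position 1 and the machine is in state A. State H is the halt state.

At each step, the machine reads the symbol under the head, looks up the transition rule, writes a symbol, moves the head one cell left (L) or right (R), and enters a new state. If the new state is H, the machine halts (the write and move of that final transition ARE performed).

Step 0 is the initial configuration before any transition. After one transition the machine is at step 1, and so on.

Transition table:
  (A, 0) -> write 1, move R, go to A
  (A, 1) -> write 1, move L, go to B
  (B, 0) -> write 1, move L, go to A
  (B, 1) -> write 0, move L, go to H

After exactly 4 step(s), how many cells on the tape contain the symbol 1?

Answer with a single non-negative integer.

Step 1: in state A at pos 1, read 1 -> (A,1)->write 1,move L,goto B. Now: state=B, head=0, tape[-2..2]=01010 (head:   ^)
Step 2: in state B at pos 0, read 0 -> (B,0)->write 1,move L,goto A. Now: state=A, head=-1, tape[-2..2]=01110 (head:  ^)
Step 3: in state A at pos -1, read 1 -> (A,1)->write 1,move L,goto B. Now: state=B, head=-2, tape[-3..2]=001110 (head:  ^)
Step 4: in state B at pos -2, read 0 -> (B,0)->write 1,move L,goto A. Now: state=A, head=-3, tape[-4..2]=0011110 (head:  ^)
Cells containing 1 after step 4: {-2, -1, 0, 1} -> 4 cell(s)

Answer: 4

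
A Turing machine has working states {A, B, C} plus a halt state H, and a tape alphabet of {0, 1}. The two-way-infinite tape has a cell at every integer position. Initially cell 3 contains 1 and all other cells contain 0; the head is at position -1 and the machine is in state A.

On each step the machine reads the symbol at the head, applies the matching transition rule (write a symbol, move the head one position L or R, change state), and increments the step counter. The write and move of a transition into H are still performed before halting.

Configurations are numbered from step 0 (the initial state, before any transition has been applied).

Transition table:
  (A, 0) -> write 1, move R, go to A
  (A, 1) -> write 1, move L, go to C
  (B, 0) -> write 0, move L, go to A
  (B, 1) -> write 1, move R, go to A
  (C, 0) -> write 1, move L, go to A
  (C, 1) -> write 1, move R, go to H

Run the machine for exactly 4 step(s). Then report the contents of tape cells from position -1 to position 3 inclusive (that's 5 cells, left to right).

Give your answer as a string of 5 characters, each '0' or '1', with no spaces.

Answer: 11111

Derivation:
Step 1: in state A at pos -1, read 0 -> (A,0)->write 1,move R,goto A. Now: state=A, head=0, tape[-2..4]=0100010 (head:   ^)
Step 2: in state A at pos 0, read 0 -> (A,0)->write 1,move R,goto A. Now: state=A, head=1, tape[-2..4]=0110010 (head:    ^)
Step 3: in state A at pos 1, read 0 -> (A,0)->write 1,move R,goto A. Now: state=A, head=2, tape[-2..4]=0111010 (head:     ^)
Step 4: in state A at pos 2, read 0 -> (A,0)->write 1,move R,goto A. Now: state=A, head=3, tape[-2..4]=0111110 (head:      ^)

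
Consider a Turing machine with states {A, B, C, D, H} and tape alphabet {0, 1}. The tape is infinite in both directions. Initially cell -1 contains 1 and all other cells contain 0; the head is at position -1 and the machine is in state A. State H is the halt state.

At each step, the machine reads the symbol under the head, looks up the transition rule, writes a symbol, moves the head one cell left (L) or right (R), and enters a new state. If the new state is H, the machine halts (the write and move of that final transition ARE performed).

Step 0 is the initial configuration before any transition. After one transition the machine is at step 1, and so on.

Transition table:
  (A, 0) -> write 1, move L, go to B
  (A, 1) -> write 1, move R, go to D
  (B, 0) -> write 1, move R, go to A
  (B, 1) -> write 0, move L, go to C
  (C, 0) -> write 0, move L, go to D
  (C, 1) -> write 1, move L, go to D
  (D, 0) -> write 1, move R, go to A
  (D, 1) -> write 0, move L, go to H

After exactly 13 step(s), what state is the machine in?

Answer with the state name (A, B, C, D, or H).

Step 1: in state A at pos -1, read 1 -> (A,1)->write 1,move R,goto D. Now: state=D, head=0, tape[-2..1]=0100 (head:   ^)
Step 2: in state D at pos 0, read 0 -> (D,0)->write 1,move R,goto A. Now: state=A, head=1, tape[-2..2]=01100 (head:    ^)
Step 3: in state A at pos 1, read 0 -> (A,0)->write 1,move L,goto B. Now: state=B, head=0, tape[-2..2]=01110 (head:   ^)
Step 4: in state B at pos 0, read 1 -> (B,1)->write 0,move L,goto C. Now: state=C, head=-1, tape[-2..2]=01010 (head:  ^)
Step 5: in state C at pos -1, read 1 -> (C,1)->write 1,move L,goto D. Now: state=D, head=-2, tape[-3..2]=001010 (head:  ^)
Step 6: in state D at pos -2, read 0 -> (D,0)->write 1,move R,goto A. Now: state=A, head=-1, tape[-3..2]=011010 (head:   ^)
Step 7: in state A at pos -1, read 1 -> (A,1)->write 1,move R,goto D. Now: state=D, head=0, tape[-3..2]=011010 (head:    ^)
Step 8: in state D at pos 0, read 0 -> (D,0)->write 1,move R,goto A. Now: state=A, head=1, tape[-3..2]=011110 (head:     ^)
Step 9: in state A at pos 1, read 1 -> (A,1)->write 1,move R,goto D. Now: state=D, head=2, tape[-3..3]=0111100 (head:      ^)
Step 10: in state D at pos 2, read 0 -> (D,0)->write 1,move R,goto A. Now: state=A, head=3, tape[-3..4]=01111100 (head:       ^)
Step 11: in state A at pos 3, read 0 -> (A,0)->write 1,move L,goto B. Now: state=B, head=2, tape[-3..4]=01111110 (head:      ^)
Step 12: in state B at pos 2, read 1 -> (B,1)->write 0,move L,goto C. Now: state=C, head=1, tape[-3..4]=01111010 (head:     ^)
Step 13: in state C at pos 1, read 1 -> (C,1)->write 1,move L,goto D. Now: state=D, head=0, tape[-3..4]=01111010 (head:    ^)

Answer: D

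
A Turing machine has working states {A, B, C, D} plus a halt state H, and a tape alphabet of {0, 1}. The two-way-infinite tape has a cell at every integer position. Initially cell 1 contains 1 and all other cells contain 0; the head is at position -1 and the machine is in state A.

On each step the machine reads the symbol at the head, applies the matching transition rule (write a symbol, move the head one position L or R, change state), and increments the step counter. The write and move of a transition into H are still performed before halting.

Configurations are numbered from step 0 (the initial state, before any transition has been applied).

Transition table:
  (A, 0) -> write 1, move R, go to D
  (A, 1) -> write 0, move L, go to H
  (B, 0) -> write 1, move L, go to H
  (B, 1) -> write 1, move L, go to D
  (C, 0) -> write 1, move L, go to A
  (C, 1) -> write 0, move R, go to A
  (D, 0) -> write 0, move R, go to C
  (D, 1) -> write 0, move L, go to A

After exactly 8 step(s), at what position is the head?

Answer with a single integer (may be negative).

Step 1: in state A at pos -1, read 0 -> (A,0)->write 1,move R,goto D. Now: state=D, head=0, tape[-2..2]=01010 (head:   ^)
Step 2: in state D at pos 0, read 0 -> (D,0)->write 0,move R,goto C. Now: state=C, head=1, tape[-2..2]=01010 (head:    ^)
Step 3: in state C at pos 1, read 1 -> (C,1)->write 0,move R,goto A. Now: state=A, head=2, tape[-2..3]=010000 (head:     ^)
Step 4: in state A at pos 2, read 0 -> (A,0)->write 1,move R,goto D. Now: state=D, head=3, tape[-2..4]=0100100 (head:      ^)
Step 5: in state D at pos 3, read 0 -> (D,0)->write 0,move R,goto C. Now: state=C, head=4, tape[-2..5]=01001000 (head:       ^)
Step 6: in state C at pos 4, read 0 -> (C,0)->write 1,move L,goto A. Now: state=A, head=3, tape[-2..5]=01001010 (head:      ^)
Step 7: in state A at pos 3, read 0 -> (A,0)->write 1,move R,goto D. Now: state=D, head=4, tape[-2..5]=01001110 (head:       ^)
Step 8: in state D at pos 4, read 1 -> (D,1)->write 0,move L,goto A. Now: state=A, head=3, tape[-2..5]=01001100 (head:      ^)

Answer: 3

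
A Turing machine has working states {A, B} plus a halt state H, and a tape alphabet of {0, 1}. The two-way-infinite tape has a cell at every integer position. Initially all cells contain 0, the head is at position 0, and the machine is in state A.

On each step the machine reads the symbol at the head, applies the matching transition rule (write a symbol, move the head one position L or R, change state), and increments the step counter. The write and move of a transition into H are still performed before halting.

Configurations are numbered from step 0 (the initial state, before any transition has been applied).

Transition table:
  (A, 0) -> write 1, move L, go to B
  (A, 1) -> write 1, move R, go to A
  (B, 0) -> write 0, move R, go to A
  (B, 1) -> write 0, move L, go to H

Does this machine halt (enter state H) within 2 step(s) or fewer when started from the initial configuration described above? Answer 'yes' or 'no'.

Step 1: in state A at pos 0, read 0 -> (A,0)->write 1,move L,goto B. Now: state=B, head=-1, tape[-2..1]=0010 (head:  ^)
Step 2: in state B at pos -1, read 0 -> (B,0)->write 0,move R,goto A. Now: state=A, head=0, tape[-2..1]=0010 (head:   ^)
After 2 step(s): state = A (not H) -> not halted within 2 -> no

Answer: no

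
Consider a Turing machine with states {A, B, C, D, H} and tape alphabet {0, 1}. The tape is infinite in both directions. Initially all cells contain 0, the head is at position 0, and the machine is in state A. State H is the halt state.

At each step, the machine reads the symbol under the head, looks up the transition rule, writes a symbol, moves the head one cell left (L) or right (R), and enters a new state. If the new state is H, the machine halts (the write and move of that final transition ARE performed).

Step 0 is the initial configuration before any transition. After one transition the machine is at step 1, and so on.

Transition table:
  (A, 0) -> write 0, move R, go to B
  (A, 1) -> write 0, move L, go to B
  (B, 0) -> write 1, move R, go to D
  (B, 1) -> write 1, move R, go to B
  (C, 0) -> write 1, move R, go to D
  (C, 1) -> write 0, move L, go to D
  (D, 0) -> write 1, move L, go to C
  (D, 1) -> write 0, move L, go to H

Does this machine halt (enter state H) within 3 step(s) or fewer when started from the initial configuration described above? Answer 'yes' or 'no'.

Step 1: in state A at pos 0, read 0 -> (A,0)->write 0,move R,goto B. Now: state=B, head=1, tape[-1..2]=0000 (head:   ^)
Step 2: in state B at pos 1, read 0 -> (B,0)->write 1,move R,goto D. Now: state=D, head=2, tape[-1..3]=00100 (head:    ^)
Step 3: in state D at pos 2, read 0 -> (D,0)->write 1,move L,goto C. Now: state=C, head=1, tape[-1..3]=00110 (head:   ^)
After 3 step(s): state = C (not H) -> not halted within 3 -> no

Answer: no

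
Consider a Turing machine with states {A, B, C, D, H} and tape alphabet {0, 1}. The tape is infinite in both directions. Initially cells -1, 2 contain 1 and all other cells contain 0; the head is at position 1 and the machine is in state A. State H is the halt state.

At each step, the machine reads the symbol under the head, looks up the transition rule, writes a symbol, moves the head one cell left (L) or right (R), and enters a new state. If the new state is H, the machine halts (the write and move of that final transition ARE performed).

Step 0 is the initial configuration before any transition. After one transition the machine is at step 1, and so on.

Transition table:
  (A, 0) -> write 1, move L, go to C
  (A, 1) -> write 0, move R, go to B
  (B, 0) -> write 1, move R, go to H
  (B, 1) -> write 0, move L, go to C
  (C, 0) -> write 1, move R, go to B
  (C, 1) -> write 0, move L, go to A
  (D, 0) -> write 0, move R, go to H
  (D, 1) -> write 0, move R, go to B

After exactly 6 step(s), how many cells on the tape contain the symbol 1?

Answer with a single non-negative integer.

Step 1: in state A at pos 1, read 0 -> (A,0)->write 1,move L,goto C. Now: state=C, head=0, tape[-2..3]=010110 (head:   ^)
Step 2: in state C at pos 0, read 0 -> (C,0)->write 1,move R,goto B. Now: state=B, head=1, tape[-2..3]=011110 (head:    ^)
Step 3: in state B at pos 1, read 1 -> (B,1)->write 0,move L,goto C. Now: state=C, head=0, tape[-2..3]=011010 (head:   ^)
Step 4: in state C at pos 0, read 1 -> (C,1)->write 0,move L,goto A. Now: state=A, head=-1, tape[-2..3]=010010 (head:  ^)
Step 5: in state A at pos -1, read 1 -> (A,1)->write 0,move R,goto B. Now: state=B, head=0, tape[-2..3]=000010 (head:   ^)
Step 6: in state B at pos 0, read 0 -> (B,0)->write 1,move R,goto H. Now: state=H, head=1, tape[-2..3]=001010 (head:    ^)
Cells containing 1 after step 6: {0, 2} -> 2 cell(s)

Answer: 2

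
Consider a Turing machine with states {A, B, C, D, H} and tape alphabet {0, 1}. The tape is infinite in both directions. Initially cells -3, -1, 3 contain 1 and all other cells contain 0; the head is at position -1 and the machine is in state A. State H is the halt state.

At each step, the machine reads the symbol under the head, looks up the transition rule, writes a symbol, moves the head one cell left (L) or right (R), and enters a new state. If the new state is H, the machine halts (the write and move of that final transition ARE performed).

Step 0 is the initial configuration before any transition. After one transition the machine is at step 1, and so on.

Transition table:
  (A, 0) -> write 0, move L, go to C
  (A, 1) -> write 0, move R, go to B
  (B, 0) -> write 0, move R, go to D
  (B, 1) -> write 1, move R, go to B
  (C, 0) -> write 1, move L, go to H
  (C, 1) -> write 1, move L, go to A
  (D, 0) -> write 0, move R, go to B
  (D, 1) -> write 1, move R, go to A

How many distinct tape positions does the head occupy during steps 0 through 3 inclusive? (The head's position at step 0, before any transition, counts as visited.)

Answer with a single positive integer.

Answer: 4

Derivation:
Step 1: in state A at pos -1, read 1 -> (A,1)->write 0,move R,goto B. Now: state=B, head=0, tape[-4..4]=010000010 (head:     ^)
Step 2: in state B at pos 0, read 0 -> (B,0)->write 0,move R,goto D. Now: state=D, head=1, tape[-4..4]=010000010 (head:      ^)
Step 3: in state D at pos 1, read 0 -> (D,0)->write 0,move R,goto B. Now: state=B, head=2, tape[-4..4]=010000010 (head:       ^)
Head positions at steps 0..3: starting at -1, distinct positions visited = {-1, 0, 1, 2} -> 4 position(s)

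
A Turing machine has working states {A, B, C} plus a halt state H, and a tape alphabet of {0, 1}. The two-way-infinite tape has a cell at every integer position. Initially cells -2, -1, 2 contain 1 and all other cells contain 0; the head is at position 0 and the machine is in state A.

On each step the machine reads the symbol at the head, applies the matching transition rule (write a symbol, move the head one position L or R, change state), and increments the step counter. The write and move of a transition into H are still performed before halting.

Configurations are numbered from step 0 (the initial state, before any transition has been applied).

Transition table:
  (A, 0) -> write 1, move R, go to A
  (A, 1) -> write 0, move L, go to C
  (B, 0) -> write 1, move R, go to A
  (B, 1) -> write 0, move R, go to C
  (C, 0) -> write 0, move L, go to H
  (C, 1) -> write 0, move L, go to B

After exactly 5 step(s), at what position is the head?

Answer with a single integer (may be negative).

Answer: 1

Derivation:
Step 1: in state A at pos 0, read 0 -> (A,0)->write 1,move R,goto A. Now: state=A, head=1, tape[-3..3]=0111010 (head:     ^)
Step 2: in state A at pos 1, read 0 -> (A,0)->write 1,move R,goto A. Now: state=A, head=2, tape[-3..3]=0111110 (head:      ^)
Step 3: in state A at pos 2, read 1 -> (A,1)->write 0,move L,goto C. Now: state=C, head=1, tape[-3..3]=0111100 (head:     ^)
Step 4: in state C at pos 1, read 1 -> (C,1)->write 0,move L,goto B. Now: state=B, head=0, tape[-3..3]=0111000 (head:    ^)
Step 5: in state B at pos 0, read 1 -> (B,1)->write 0,move R,goto C. Now: state=C, head=1, tape[-3..3]=0110000 (head:     ^)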